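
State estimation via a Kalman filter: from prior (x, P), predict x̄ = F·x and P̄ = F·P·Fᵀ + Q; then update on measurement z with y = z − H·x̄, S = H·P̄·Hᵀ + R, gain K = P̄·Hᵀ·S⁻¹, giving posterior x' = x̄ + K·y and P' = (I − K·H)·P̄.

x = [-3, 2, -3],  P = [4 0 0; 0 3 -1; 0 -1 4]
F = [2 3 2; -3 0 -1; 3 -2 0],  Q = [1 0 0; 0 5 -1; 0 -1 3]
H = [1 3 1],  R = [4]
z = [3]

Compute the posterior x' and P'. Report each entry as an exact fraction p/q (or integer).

x̄ = F·x = [-6, 12, -13]
P̄ = F·P·Fᵀ + Q = [48 -29 10; -29 45 -39; 10 -39 51]
y = z − H·x̄ = [-14]
S = H·P̄·Hᵀ + R = [120]
K = P̄·Hᵀ·S⁻¹ = [-29/120; 67/120; -7/15]
x' = x̄ + K·y = [-157/60, 251/60, -97/15]
P' = (I − K·H)·P̄ = [4919/120 -1537/120 -53/15; -1537/120 911/120 -116/15; -53/15 -116/15 373/15]

x' = [-157/60, 251/60, -97/15]
P' = [4919/120 -1537/120 -53/15; -1537/120 911/120 -116/15; -53/15 -116/15 373/15]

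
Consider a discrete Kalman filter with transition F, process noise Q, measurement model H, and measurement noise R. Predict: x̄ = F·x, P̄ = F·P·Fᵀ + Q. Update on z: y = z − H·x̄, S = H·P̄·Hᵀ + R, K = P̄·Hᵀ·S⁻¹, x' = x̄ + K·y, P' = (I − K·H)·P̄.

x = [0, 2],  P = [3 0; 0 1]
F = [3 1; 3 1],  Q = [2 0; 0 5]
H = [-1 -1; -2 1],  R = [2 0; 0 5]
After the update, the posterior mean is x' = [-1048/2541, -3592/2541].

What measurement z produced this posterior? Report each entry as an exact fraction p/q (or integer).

x̄ = F·x = [2, 2]
P̄ = F·P·Fᵀ + Q = [30 28; 28 33]
S = H·P̄·Hᵀ + R = [121 55; 55 46]
K = P̄·Hᵀ·S⁻¹ = [-908/2541 -62/231; -1541/2541 52/231]
x' − x̄ = [-6130/2541, -8674/2541] = K·y
y = (KᵀK)⁻¹·Kᵀ·(x' − x̄) = [6, 1]
z = y + H·x̄ = [6, 1] + [-4, -2] = [2, -1]

z = [2, -1]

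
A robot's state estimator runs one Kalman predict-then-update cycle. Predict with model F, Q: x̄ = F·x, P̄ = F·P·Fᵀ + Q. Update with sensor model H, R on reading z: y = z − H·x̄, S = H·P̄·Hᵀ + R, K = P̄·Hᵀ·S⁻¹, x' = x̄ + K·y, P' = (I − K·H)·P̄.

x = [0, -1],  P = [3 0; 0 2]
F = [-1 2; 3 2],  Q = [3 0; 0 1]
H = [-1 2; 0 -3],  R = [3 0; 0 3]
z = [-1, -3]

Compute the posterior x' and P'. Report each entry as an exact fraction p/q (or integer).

x̄ = F·x = [-2, -2]
P̄ = F·P·Fᵀ + Q = [14 -1; -1 36]
y = z − H·x̄ = [1, -9]
S = H·P̄·Hᵀ + R = [165 -219; -219 327]
K = P̄·Hᵀ·S⁻¹ = [-1525/1998 -1003/1998; 73/1998 -611/1998]
x' = x̄ + K·y = [1753/999, 788/999]
P' = (I − K·H)·P̄ = [6581/1998 1003/1998; 1003/1998 611/1998]

x' = [1753/999, 788/999]
P' = [6581/1998 1003/1998; 1003/1998 611/1998]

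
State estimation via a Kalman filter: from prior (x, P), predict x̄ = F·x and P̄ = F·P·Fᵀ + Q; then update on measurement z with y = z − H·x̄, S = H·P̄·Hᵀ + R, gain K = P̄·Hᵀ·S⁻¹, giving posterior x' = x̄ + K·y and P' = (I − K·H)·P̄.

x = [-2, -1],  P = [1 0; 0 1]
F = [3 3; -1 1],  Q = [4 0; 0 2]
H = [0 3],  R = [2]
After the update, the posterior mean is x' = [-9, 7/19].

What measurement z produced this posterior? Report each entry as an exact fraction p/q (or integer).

x̄ = F·x = [-9, 1]
P̄ = F·P·Fᵀ + Q = [22 0; 0 4]
S = H·P̄·Hᵀ + R = [38]
K = P̄·Hᵀ·S⁻¹ = [0; 6/19]
x' − x̄ = [0, -12/19] = K·y
y = (KᵀK)⁻¹·Kᵀ·(x' − x̄) = [-2]
z = y + H·x̄ = [-2] + [3] = [1]

z = [1]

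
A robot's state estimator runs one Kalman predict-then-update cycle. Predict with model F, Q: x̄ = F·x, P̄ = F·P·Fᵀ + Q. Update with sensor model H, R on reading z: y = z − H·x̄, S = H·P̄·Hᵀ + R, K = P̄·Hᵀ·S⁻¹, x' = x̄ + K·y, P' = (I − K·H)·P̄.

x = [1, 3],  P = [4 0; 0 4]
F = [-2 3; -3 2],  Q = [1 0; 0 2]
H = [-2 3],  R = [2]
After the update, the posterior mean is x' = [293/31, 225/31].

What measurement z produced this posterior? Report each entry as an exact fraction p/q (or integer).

z = [3]

x̄ = F·x = [7, 3]
P̄ = F·P·Fᵀ + Q = [53 48; 48 54]
S = H·P̄·Hᵀ + R = [124]
K = P̄·Hᵀ·S⁻¹ = [19/62; 33/62]
x' − x̄ = [76/31, 132/31] = K·y
y = (KᵀK)⁻¹·Kᵀ·(x' − x̄) = [8]
z = y + H·x̄ = [8] + [-5] = [3]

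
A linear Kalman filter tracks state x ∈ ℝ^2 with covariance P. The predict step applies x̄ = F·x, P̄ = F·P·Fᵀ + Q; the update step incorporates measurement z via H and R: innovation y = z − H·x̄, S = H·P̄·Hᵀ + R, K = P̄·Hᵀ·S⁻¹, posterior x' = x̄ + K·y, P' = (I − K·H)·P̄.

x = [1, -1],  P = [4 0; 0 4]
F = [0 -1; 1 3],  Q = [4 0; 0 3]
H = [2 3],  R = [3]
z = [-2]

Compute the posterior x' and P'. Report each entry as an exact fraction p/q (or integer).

x' = [119/139, -173/139]
P' = [912/139 -618/139; -618/139 929/278]

x̄ = F·x = [1, -2]
P̄ = F·P·Fᵀ + Q = [8 -12; -12 43]
y = z − H·x̄ = [2]
S = H·P̄·Hᵀ + R = [278]
K = P̄·Hᵀ·S⁻¹ = [-10/139; 105/278]
x' = x̄ + K·y = [119/139, -173/139]
P' = (I − K·H)·P̄ = [912/139 -618/139; -618/139 929/278]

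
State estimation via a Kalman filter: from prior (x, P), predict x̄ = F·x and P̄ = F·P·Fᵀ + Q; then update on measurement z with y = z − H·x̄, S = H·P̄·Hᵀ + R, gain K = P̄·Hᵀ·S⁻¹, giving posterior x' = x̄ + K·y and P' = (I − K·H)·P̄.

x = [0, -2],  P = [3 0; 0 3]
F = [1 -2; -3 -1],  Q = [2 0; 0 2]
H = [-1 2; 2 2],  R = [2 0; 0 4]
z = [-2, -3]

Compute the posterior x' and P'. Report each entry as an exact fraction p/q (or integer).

x̄ = F·x = [4, 2]
P̄ = F·P·Fᵀ + Q = [17 -3; -3 32]
y = z − H·x̄ = [-2, -15]
S = H·P̄·Hᵀ + R = [159 88; 88 176]
K = P̄·Hᵀ·S⁻¹ = [-37/115 1619/5060; 38/115 1663/10120]
x' = x̄ + K·y = [-789/5060, -11393/10120]
P' = (I − K·H)·P̄ = [811/1265 -3/2530; -3/2530 1669/5060]

x' = [-789/5060, -11393/10120]
P' = [811/1265 -3/2530; -3/2530 1669/5060]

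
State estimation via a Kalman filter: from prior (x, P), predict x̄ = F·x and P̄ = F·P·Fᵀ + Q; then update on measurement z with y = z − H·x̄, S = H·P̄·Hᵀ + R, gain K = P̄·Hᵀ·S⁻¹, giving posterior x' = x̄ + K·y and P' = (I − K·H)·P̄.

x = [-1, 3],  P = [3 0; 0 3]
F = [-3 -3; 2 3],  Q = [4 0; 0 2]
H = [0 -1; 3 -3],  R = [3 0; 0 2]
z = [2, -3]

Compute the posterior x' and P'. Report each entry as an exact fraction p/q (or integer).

x̄ = F·x = [-6, 7]
P̄ = F·P·Fᵀ + Q = [58 -45; -45 41]
y = z − H·x̄ = [9, 36]
S = H·P̄·Hᵀ + R = [44 258; 258 1703]
K = P̄·Hᵀ·S⁻¹ = [-3087/8368 993/4184; -3259/8368 -387/4184]
x' = x̄ + K·y = [-6495/8368, 1381/8368]
P' = (I − K·H)·P̄ = [10585/8368 9261/8368; 9261/8368 9777/8368]

x' = [-6495/8368, 1381/8368]
P' = [10585/8368 9261/8368; 9261/8368 9777/8368]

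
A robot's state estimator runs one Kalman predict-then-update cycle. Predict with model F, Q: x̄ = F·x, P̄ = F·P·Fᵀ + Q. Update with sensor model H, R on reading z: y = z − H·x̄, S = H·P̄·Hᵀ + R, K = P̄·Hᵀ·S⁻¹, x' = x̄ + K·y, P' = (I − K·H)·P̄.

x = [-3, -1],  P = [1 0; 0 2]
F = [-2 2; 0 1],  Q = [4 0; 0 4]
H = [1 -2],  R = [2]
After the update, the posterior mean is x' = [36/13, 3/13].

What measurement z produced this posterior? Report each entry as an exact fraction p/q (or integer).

x̄ = F·x = [4, -1]
P̄ = F·P·Fᵀ + Q = [16 4; 4 6]
S = H·P̄·Hᵀ + R = [26]
K = P̄·Hᵀ·S⁻¹ = [4/13; -4/13]
x' − x̄ = [-16/13, 16/13] = K·y
y = (KᵀK)⁻¹·Kᵀ·(x' − x̄) = [-4]
z = y + H·x̄ = [-4] + [6] = [2]

z = [2]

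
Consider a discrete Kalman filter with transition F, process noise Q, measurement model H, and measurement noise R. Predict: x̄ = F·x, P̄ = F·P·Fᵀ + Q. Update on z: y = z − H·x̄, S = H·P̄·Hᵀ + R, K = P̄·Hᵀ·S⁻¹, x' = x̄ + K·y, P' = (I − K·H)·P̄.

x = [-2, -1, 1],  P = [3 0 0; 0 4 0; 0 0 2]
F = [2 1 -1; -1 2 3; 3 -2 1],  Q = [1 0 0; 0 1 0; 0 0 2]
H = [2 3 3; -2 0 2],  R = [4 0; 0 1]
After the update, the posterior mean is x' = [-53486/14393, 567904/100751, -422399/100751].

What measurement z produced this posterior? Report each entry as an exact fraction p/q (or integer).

x̄ = F·x = [-6, 3, -3]
P̄ = F·P·Fᵀ + Q = [19 -4 8; -4 38 -19; 8 -19 47]
S = H·P̄·Hᵀ + R = [551 100; 100 201]
K = P̄·Hᵀ·S⁻¹ = [1750/14393 -2446/14393; 12849/100751 -21430/100751; 12300/100751 32978/100751]
x' − x̄ = [32872/14393, 265651/100751, -120146/100751] = K·y
y = (KᵀK)⁻¹·Kᵀ·(x' − x̄) = [9, -7]
z = y + H·x̄ = [9, -7] + [-12, 6] = [-3, -1]

z = [-3, -1]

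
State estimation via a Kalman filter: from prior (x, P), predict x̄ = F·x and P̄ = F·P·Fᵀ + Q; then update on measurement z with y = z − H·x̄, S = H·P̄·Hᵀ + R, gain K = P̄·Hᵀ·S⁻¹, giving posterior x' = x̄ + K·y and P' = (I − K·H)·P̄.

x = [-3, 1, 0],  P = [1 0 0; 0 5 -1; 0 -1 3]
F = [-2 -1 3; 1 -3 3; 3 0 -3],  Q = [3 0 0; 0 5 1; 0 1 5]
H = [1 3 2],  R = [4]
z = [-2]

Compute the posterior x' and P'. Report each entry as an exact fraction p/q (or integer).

x̄ = F·x = [5, -6, -9]
P̄ = F·P·Fᵀ + Q = [45 52 -36; 52 96 -32; -36 -32 41]
y = z − H·x̄ = [29]
S = H·P̄·Hᵀ + R = [861]
K = P̄·Hᵀ·S⁻¹ = [43/287; 92/287; -50/861]
x' = x̄ + K·y = [2682/287, 946/287, -9199/861]
P' = (I − K·H)·P̄ = [7368/287 3056/287 -8182/287; 3056/287 2160/287 -4584/287; -8182/287 -4584/287 32801/861]

x' = [2682/287, 946/287, -9199/861]
P' = [7368/287 3056/287 -8182/287; 3056/287 2160/287 -4584/287; -8182/287 -4584/287 32801/861]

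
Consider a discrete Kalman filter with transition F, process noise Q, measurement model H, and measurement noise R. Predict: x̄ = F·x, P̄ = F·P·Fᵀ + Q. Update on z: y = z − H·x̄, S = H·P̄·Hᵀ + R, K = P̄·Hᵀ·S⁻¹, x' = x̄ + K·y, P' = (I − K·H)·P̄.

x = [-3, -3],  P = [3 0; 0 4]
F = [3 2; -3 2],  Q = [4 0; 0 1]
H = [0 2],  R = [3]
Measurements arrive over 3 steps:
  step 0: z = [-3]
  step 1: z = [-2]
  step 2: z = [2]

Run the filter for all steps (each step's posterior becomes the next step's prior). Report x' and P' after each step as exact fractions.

step 0: x̄ = F·x = [-15, 3]
step 0: P̄ = F·P·Fᵀ + Q = [47 -11; -11 44]
step 0: y = z − H·x̄ = [-9]
step 0: S = H·P̄·Hᵀ + R = [179]
step 0: K = P̄·Hᵀ·S⁻¹ = [-22/179; 88/179]
step 0: x' = x̄ + K·y = [-2487/179, -255/179]
step 0: P' = (I − K·H)·P̄ = [7929/179 -33/179; -33/179 132/179]
step 1: x̄ = F·x = [-7971/179, 6951/179]
step 1: P̄ = F·P·Fᵀ + Q = [72209/179 -70833/179; -70833/179 72464/179]
step 1: y = z − H·x̄ = [-14260/179]
step 1: S = H·P̄·Hᵀ + R = [290393/179]
step 1: K = P̄·Hᵀ·S⁻¹ = [-141666/290393; 144928/290393]
step 1: x' = x̄ + K·y = [-1645617/290393, -269003/290393]
step 1: P' = (I − K·H)·P̄ = [5026439/290393 -212499/290393; -212499/290393 217392/290393]
step 2: x̄ = F·x = [-5474857/290393, 4398845/290393]
step 2: P̄ = F·P·Fᵀ + Q = [44719103/290393 -44368383/290393; -44368383/290393 48947900/290393]
step 2: y = z − H·x̄ = [-8216904/290393]
step 2: S = H·P̄·Hᵀ + R = [196662779/290393]
step 2: K = P̄·Hᵀ·S⁻¹ = [-88736766/196662779; 97895800/196662779]
step 2: x' = x̄ + K·y = [-1196857723/196662779, 208988135/196662779]
step 2: P' = (I − K·H)·P̄ = [3169392617/196662779 -133105149/196662779; -133105149/196662779 146843700/196662779]

step 0: x' = [-2487/179, -255/179], P' = [7929/179 -33/179; -33/179 132/179]
step 1: x' = [-1645617/290393, -269003/290393], P' = [5026439/290393 -212499/290393; -212499/290393 217392/290393]
step 2: x' = [-1196857723/196662779, 208988135/196662779], P' = [3169392617/196662779 -133105149/196662779; -133105149/196662779 146843700/196662779]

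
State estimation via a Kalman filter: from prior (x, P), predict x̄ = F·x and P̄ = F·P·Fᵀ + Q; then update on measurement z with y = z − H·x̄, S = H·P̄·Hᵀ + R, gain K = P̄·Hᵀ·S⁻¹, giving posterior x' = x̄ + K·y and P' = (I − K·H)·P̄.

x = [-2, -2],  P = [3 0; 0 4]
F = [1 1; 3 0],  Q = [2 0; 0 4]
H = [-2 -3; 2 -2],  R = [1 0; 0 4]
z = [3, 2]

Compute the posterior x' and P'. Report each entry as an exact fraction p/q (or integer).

x̄ = F·x = [-4, -6]
P̄ = F·P·Fᵀ + Q = [9 9; 9 31]
y = z − H·x̄ = [-23, -2]
S = H·P̄·Hᵀ + R = [424 132; 132 92]
K = P̄·Hᵀ·S⁻¹ = [-1035/5396 1485/5396; -1101/5396 -1001/5396]
x' = x̄ + K·y = [-749/5396, -5051/5396]
P' = (I − K·H)·P̄ = [1989/5396 -981/5396; -981/5396 1021/5396]

x' = [-749/5396, -5051/5396]
P' = [1989/5396 -981/5396; -981/5396 1021/5396]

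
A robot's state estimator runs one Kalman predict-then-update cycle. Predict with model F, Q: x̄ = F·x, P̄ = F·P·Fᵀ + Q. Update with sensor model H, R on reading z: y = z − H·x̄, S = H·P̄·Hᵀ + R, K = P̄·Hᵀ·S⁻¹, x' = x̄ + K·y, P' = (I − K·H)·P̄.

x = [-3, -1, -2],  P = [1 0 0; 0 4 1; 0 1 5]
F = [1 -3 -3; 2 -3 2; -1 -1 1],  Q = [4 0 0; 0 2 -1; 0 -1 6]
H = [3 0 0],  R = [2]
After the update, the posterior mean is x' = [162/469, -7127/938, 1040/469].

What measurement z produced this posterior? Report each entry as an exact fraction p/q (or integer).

x̄ = F·x = [6, -7, 2]
P̄ = F·P·Fᵀ + Q = [104 11 -4; 11 50 14; -4 14 14]
S = H·P̄·Hᵀ + R = [938]
K = P̄·Hᵀ·S⁻¹ = [156/469; 33/938; -6/469]
x' − x̄ = [-2652/469, -561/938, 102/469] = K·y
y = (KᵀK)⁻¹·Kᵀ·(x' − x̄) = [-17]
z = y + H·x̄ = [-17] + [18] = [1]

z = [1]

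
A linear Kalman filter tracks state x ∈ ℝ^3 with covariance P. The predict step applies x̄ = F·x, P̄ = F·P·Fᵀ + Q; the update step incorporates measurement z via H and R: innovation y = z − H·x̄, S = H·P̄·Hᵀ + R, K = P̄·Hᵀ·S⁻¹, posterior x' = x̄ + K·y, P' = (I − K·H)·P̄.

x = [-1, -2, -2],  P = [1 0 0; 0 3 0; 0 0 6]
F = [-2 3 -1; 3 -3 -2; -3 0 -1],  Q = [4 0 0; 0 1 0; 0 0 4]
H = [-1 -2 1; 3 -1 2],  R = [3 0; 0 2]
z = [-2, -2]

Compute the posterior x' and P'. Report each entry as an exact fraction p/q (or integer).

x̄ = F·x = [-2, 7, 5]
P̄ = F·P·Fᵀ + Q = [41 -21 12; -21 61 3; 12 3 19]
y = z − H·x̄ = [5, 1]
S = H·P̄·Hᵀ + R = [187 139; 139 766]
K = P̄·Hᵀ·S⁻¹ = [-13394/123921 29609/123921; -58666/123921 -8444/123921; -9103/123921 13138/123921]
x' = x̄ + K·y = [-285203/123921, 565673/123921, 587228/123921]
P' = (I − K·H)·P̄ = [280571/123921 -421091/123921 -601793/123921; -421091/123921 813521/123921 1029953/123921; -601793/123921 1029953/123921 1430804/123921]

x' = [-285203/123921, 565673/123921, 587228/123921]
P' = [280571/123921 -421091/123921 -601793/123921; -421091/123921 813521/123921 1029953/123921; -601793/123921 1029953/123921 1430804/123921]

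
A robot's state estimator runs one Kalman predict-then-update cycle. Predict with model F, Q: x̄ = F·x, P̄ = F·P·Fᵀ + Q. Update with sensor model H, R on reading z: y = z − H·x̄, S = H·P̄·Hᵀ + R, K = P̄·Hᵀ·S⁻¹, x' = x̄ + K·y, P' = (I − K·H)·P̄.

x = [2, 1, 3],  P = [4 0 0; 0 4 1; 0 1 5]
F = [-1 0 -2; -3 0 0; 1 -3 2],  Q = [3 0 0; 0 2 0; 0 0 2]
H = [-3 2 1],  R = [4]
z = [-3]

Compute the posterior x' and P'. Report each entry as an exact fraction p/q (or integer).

x̄ = F·x = [-8, -6, 5]
P̄ = F·P·Fᵀ + Q = [27 12 -18; 12 38 -12; -18 -12 50]
y = z − H·x̄ = [-20]
S = H·P̄·Hᵀ + R = [365]
K = P̄·Hᵀ·S⁻¹ = [-15/73; 28/365; 16/73]
x' = x̄ + K·y = [-284/73, -550/73, 45/73]
P' = (I − K·H)·P̄ = [846/73 1296/73 -114/73; 1296/73 13086/365 -1324/73; -114/73 -1324/73 2370/73]

x' = [-284/73, -550/73, 45/73]
P' = [846/73 1296/73 -114/73; 1296/73 13086/365 -1324/73; -114/73 -1324/73 2370/73]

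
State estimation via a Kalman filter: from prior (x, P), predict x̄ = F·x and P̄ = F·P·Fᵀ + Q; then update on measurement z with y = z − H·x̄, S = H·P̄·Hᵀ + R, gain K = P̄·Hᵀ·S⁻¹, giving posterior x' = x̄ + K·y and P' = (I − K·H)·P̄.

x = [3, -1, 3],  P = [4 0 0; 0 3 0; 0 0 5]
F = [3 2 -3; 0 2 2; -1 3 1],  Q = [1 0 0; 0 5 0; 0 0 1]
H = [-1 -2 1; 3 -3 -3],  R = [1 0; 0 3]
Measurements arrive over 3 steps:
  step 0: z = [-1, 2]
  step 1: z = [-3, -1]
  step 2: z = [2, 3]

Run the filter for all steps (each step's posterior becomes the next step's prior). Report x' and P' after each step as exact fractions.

step 0: x̄ = F·x = [-2, 4, -3]
step 0: P̄ = F·P·Fᵀ + Q = [94 -18 -9; -18 37 28; -9 28 37]
step 0: y = z − H·x̄ = [8, 11]
step 0: S = H·P̄·Hᵀ + R = [114 -87; -87 2505]
step 0: K = P̄·Hᵀ·S⁻¹ = [-45418/92667 11851/92667; -30601/92667 -10274/92667; -14788/92667 -8726/92667]
step 0: x' = x̄ + K·y = [-139439/30889, 4282/30889, -164097/30889]
step 0: P' = (I − K·H)·P̄ = [1365779/92667 11189/92667 1342739/92667; 11189/92667 13625/92667 7838/92667; 1342739/92667 7838/92667 1343627/92667]
step 1: x̄ = F·x = [82538/30889, -319630/30889, -11812/30889]
step 1: P̄ = F·P·Fᵀ + Q = [402731/92667 100630/92667 11141/30889; 100630/92667 5955047/92667 41284/30889; 11141/30889 41284/30889 73038/30889]
step 1: y = z − H·x̄ = [-637577/30889, -1272829/30889]
step 1: S = H·P̄·Hᵀ + R = [24374966/92667 11378317/30889; 11378317/30889 19762137/30889]
step 1: K = P̄·Hᵀ·S⁻¹ = [-220649782/1006864625 140731012/1006864625; -66565387/201372925 -22591658/201372925; 100798836/1006864625 -73807251/1006864625]
step 1: x' = x̄ + K·y = [1445799644/1006864625, 221148279/201372925, 575735863/1006864625]
step 1: P' = (I − K·H)·P̄ = [1793150873/1006864625 5327918/201372925 1625780271/1006864625; 5327918/201372925 5943803/40274585 -1799439/201372925; 1625780271/1006864625 -1799439/201372925 1708584717/1006864625]
step 2: x̄ = F·x = [4821674133/1006864625, 3362954516/1006864625, 9907532/4076375]
step 2: P̄ = F·P·Fᵀ + Q = [4280461777/1006864625 275385554/1006864625 1580983/4076375; 275385554/1006864625 12391064733/1006864625 3772966/4076375; 1580983/4076375 3772966/4076375 9637954/4076375]
step 2: y = z − H·x̄ = [584955369/52992875, 5985916236/1006864625]
step 2: S = H·P̄·Hᵀ + R = [2832895062/52992875 3088205637/52992875; 3088205637/52992875 179278120653/1006864625]
step 2: K = P̄·Hᵀ·S⁻¹ = [-474208359694/2054822374083 279490461520/2054822374083; -671540545411/2054822374083 -228852586112/2054822374083; 177773550016/2054822374083 -158656075003/2054822374083]
step 2: x' = x̄ + K·y = [2089081434663/684940791361, -636703248167/684940791361, 2004433725544/684940791361]
step 2: P' = (I − K·H)·P̄ = [3634094225995/2054822374083 64905966058/2054822374083 3289697798417/2054822374083; 64905966058/2054822374083 300131043841/2054822374083 -6372491671/2054822374083; 3289697798417/2054822374083 -6372491671/2054822374083 3454726365091/2054822374083]

step 0: x' = [-139439/30889, 4282/30889, -164097/30889], P' = [1365779/92667 11189/92667 1342739/92667; 11189/92667 13625/92667 7838/92667; 1342739/92667 7838/92667 1343627/92667]
step 1: x' = [1445799644/1006864625, 221148279/201372925, 575735863/1006864625], P' = [1793150873/1006864625 5327918/201372925 1625780271/1006864625; 5327918/201372925 5943803/40274585 -1799439/201372925; 1625780271/1006864625 -1799439/201372925 1708584717/1006864625]
step 2: x' = [2089081434663/684940791361, -636703248167/684940791361, 2004433725544/684940791361], P' = [3634094225995/2054822374083 64905966058/2054822374083 3289697798417/2054822374083; 64905966058/2054822374083 300131043841/2054822374083 -6372491671/2054822374083; 3289697798417/2054822374083 -6372491671/2054822374083 3454726365091/2054822374083]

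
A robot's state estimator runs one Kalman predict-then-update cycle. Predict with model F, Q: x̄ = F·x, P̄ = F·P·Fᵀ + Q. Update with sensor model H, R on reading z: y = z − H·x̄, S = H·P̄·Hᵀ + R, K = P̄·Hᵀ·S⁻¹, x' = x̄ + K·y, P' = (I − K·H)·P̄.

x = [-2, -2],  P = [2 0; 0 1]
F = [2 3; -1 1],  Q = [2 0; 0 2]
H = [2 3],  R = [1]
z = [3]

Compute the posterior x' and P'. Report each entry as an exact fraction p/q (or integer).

x̄ = F·x = [-10, 0]
P̄ = F·P·Fᵀ + Q = [19 -1; -1 5]
y = z − H·x̄ = [23]
S = H·P̄·Hᵀ + R = [110]
K = P̄·Hᵀ·S⁻¹ = [7/22; 13/110]
x' = x̄ + K·y = [-59/22, 299/110]
P' = (I − K·H)·P̄ = [173/22 -113/22; -113/22 381/110]

x' = [-59/22, 299/110]
P' = [173/22 -113/22; -113/22 381/110]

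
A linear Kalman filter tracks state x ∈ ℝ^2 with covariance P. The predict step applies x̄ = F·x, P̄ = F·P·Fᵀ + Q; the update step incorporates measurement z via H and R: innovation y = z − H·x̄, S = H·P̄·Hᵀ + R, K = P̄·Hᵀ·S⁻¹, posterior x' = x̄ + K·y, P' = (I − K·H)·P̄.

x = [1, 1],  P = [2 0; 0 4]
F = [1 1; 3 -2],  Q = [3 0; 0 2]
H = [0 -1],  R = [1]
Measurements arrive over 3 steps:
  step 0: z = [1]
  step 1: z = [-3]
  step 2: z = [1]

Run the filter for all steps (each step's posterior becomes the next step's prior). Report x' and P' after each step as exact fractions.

step 0: x' = [78/37, -35/37], P' = [329/37 -2/37; -2/37 36/37]
step 1: x' = [-997/3240, 9913/3240], P' = [18803/3240 913/3240; 913/3240 3203/3240]
step 2: x' = [805192/180803, -200380/180803], P' = [1072180/180803 50916/180803; 50916/180803 177563/180803]

step 0: x̄ = F·x = [2, 1]
step 0: P̄ = F·P·Fᵀ + Q = [9 -2; -2 36]
step 0: y = z − H·x̄ = [2]
step 0: S = H·P̄·Hᵀ + R = [37]
step 0: K = P̄·Hᵀ·S⁻¹ = [2/37; -36/37]
step 0: x' = x̄ + K·y = [78/37, -35/37]
step 0: P' = (I − K·H)·P̄ = [329/37 -2/37; -2/37 36/37]
step 1: x̄ = F·x = [43/37, 304/37]
step 1: P̄ = F·P·Fᵀ + Q = [472/37 913/37; 913/37 3203/37]
step 1: y = z − H·x̄ = [193/37]
step 1: S = H·P̄·Hᵀ + R = [3240/37]
step 1: K = P̄·Hᵀ·S⁻¹ = [-913/3240; -3203/3240]
step 1: x' = x̄ + K·y = [-997/3240, 9913/3240]
step 1: P' = (I − K·H)·P̄ = [18803/3240 913/3240; 913/3240 3203/3240]
step 2: x̄ = F·x = [743/270, -22817/3240]
step 2: P̄ = F·P·Fᵀ + Q = [466/45 4243/270; 4243/270 177563/3240]
step 2: y = z − H·x̄ = [-19577/3240]
step 2: S = H·P̄·Hᵀ + R = [180803/3240]
step 2: K = P̄·Hᵀ·S⁻¹ = [-50916/180803; -177563/180803]
step 2: x' = x̄ + K·y = [805192/180803, -200380/180803]
step 2: P' = (I − K·H)·P̄ = [1072180/180803 50916/180803; 50916/180803 177563/180803]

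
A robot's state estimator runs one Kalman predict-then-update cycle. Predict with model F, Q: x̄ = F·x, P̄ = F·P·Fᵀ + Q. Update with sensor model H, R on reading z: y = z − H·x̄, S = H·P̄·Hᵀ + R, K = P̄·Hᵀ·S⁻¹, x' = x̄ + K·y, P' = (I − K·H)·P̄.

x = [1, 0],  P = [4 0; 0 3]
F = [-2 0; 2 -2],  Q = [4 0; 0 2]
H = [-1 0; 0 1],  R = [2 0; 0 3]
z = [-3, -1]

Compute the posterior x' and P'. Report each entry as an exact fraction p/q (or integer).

x̄ = F·x = [-2, 2]
P̄ = F·P·Fᵀ + Q = [20 -16; -16 30]
y = z − H·x̄ = [-5, -3]
S = H·P̄·Hᵀ + R = [22 16; 16 33]
K = P̄·Hᵀ·S⁻¹ = [-202/235 -16/235; 24/235 202/235]
x' = x̄ + K·y = [588/235, -256/235]
P' = (I − K·H)·P̄ = [404/235 -48/235; -48/235 606/235]

x' = [588/235, -256/235]
P' = [404/235 -48/235; -48/235 606/235]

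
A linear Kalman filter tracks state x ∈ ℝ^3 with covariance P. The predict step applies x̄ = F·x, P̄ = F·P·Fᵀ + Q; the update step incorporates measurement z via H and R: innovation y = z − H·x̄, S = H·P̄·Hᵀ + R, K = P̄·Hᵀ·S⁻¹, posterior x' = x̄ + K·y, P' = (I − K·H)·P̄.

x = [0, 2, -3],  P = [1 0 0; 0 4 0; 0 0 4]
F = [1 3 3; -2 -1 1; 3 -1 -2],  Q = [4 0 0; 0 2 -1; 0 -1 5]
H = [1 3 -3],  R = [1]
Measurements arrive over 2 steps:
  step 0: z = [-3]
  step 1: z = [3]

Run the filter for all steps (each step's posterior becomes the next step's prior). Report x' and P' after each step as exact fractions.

step 0: x' = [318/149, -833/298, -160/149], P' = [19969/447 -7099/447 -157/149; -7099/447 7187/894 405/149; -157/149 405/149 362/149]
step 1: x' = [-79322943/9966287, 30454149/9966287, -5936982/9966287], P' = [812175431/9966287 -219118220/9966287 51514040/9966287; -219118220/9966287 70536120/9966287 -2847005/9966287; 51514040/9966287 -2847005/9966287 15056928/9966287]

step 0: x̄ = F·x = [-3, -5, 4]
step 0: P̄ = F·P·Fᵀ + Q = [77 -2 -33; -2 14 -11; -33 -11 34]
step 0: y = z − H·x̄ = [27]
step 0: S = H·P̄·Hᵀ + R = [894]
step 0: K = P̄·Hᵀ·S⁻¹ = [85/447; 73/894; -28/149]
step 0: x' = x̄ + K·y = [318/149, -833/298, -160/149]
step 0: P' = (I − K·H)·P̄ = [19969/447 -7099/447 -157/149; -7099/447 7187/894 405/149; -157/149 405/149 362/149]
step 1: x̄ = F·x = [-2823/298, -759/298, 3381/298]
step 1: P̄ = F·P·Fᵀ + Q = [80645/894 9175/894 -56827/894; 9175/894 113015/894 -227645/894; -56827/894 -227645/894 485999/894]
step 1: y = z − H·x̄ = [16137/298]
step 1: S = H·P̄·Hᵀ + R = [9966287/894]
step 1: K = P̄·Hᵀ·S⁻¹ = [278651/9966287; 1031155/9966287; -2197759/9966287]
step 1: x' = x̄ + K·y = [-79322943/9966287, 30454149/9966287, -5936982/9966287]
step 1: P' = (I − K·H)·P̄ = [812175431/9966287 -219118220/9966287 51514040/9966287; -219118220/9966287 70536120/9966287 -2847005/9966287; 51514040/9966287 -2847005/9966287 15056928/9966287]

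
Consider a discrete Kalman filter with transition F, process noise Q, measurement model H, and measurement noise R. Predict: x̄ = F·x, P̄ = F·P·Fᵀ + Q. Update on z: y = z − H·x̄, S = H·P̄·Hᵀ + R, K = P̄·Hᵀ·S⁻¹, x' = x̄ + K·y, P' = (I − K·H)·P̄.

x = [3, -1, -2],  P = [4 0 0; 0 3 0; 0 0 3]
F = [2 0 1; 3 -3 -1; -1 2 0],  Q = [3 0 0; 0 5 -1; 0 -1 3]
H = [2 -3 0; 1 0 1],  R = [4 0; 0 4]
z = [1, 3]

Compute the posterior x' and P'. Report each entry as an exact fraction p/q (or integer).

x̄ = F·x = [4, 14, -5]
P̄ = F·P·Fᵀ + Q = [22 21 -8; 21 71 -31; -8 -31 19]
y = z − H·x̄ = [35, 4]
S = H·P̄·Hᵀ + R = [479 58; 58 29]
K = P̄·Hᵀ·S⁻¹ = [-47/363 7808/10527; -151/363 5128/10527; 5/33 73/957]
x' = x̄ + K·y = [8545/3509, 4875/3509, 194/319]
P' = (I − K·H)·P̄ = [96385/10527 66074/10527 -5923/957; 66074/10527 49888/10527 -4142/957; -5923/957 -4142/957 565/87]

x' = [8545/3509, 4875/3509, 194/319]
P' = [96385/10527 66074/10527 -5923/957; 66074/10527 49888/10527 -4142/957; -5923/957 -4142/957 565/87]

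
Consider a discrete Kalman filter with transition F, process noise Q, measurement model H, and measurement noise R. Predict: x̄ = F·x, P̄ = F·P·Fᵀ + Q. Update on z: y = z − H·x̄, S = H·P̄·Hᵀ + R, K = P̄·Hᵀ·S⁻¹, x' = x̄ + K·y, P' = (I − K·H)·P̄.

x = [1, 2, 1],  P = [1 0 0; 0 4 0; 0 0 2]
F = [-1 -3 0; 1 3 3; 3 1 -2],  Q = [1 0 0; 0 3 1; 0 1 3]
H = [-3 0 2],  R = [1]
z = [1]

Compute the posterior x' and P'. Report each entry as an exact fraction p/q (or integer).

x̄ = F·x = [-7, 10, 3]
P̄ = F·P·Fᵀ + Q = [38 -37 -15; -37 58 4; -15 4 24]
y = z − H·x̄ = [-26]
S = H·P̄·Hᵀ + R = [619]
K = P̄·Hᵀ·S⁻¹ = [-144/619; 119/619; 93/619]
x' = x̄ + K·y = [-589/619, 3096/619, -561/619]
P' = (I − K·H)·P̄ = [2786/619 -5767/619 4107/619; -5767/619 21741/619 -8591/619; 4107/619 -8591/619 6207/619]

x' = [-589/619, 3096/619, -561/619]
P' = [2786/619 -5767/619 4107/619; -5767/619 21741/619 -8591/619; 4107/619 -8591/619 6207/619]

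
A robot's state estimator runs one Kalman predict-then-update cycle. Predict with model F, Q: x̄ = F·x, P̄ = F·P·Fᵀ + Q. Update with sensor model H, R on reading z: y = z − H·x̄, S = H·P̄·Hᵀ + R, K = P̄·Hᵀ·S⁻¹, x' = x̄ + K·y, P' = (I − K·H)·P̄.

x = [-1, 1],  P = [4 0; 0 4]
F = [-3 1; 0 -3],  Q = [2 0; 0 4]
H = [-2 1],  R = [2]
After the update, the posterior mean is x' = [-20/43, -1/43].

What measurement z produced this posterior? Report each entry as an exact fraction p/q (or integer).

z = [1]

x̄ = F·x = [4, -3]
P̄ = F·P·Fᵀ + Q = [42 -12; -12 40]
S = H·P̄·Hᵀ + R = [258]
K = P̄·Hᵀ·S⁻¹ = [-16/43; 32/129]
x' − x̄ = [-192/43, 128/43] = K·y
y = (KᵀK)⁻¹·Kᵀ·(x' − x̄) = [12]
z = y + H·x̄ = [12] + [-11] = [1]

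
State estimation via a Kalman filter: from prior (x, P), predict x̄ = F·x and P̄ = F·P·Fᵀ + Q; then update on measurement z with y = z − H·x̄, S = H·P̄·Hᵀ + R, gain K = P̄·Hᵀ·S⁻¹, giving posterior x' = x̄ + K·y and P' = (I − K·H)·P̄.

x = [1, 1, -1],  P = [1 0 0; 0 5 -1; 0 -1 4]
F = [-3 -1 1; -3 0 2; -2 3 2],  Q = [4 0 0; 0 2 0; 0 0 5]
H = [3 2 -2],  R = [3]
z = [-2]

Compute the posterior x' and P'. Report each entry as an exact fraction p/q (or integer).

x' = [-1021/683, -1756/683, -2573/683]
P' = [3396/683 3971/683 8894/683; 3971/683 12200/683 18038/683; 8894/683 18038/683 31514/683]

x̄ = F·x = [-5, -5, -1]
P̄ = F·P·Fᵀ + Q = [24 19 -2; 19 27 16; -2 16 58]
y = z − H·x̄ = [21]
S = H·P̄·Hᵀ + R = [683]
K = P̄·Hᵀ·S⁻¹ = [114/683; 79/683; -90/683]
x' = x̄ + K·y = [-1021/683, -1756/683, -2573/683]
P' = (I − K·H)·P̄ = [3396/683 3971/683 8894/683; 3971/683 12200/683 18038/683; 8894/683 18038/683 31514/683]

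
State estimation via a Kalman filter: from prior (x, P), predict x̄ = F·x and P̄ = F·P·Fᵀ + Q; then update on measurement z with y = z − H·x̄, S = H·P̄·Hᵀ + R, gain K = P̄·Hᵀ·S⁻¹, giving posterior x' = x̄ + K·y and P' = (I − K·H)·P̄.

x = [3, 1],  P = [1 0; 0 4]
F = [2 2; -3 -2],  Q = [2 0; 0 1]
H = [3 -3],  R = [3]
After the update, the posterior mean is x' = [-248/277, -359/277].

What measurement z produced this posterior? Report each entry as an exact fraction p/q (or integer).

z = [1]

x̄ = F·x = [8, -11]
P̄ = F·P·Fᵀ + Q = [22 -22; -22 26]
S = H·P̄·Hᵀ + R = [831]
K = P̄·Hᵀ·S⁻¹ = [44/277; -48/277]
x' − x̄ = [-2464/277, 2688/277] = K·y
y = (KᵀK)⁻¹·Kᵀ·(x' − x̄) = [-56]
z = y + H·x̄ = [-56] + [57] = [1]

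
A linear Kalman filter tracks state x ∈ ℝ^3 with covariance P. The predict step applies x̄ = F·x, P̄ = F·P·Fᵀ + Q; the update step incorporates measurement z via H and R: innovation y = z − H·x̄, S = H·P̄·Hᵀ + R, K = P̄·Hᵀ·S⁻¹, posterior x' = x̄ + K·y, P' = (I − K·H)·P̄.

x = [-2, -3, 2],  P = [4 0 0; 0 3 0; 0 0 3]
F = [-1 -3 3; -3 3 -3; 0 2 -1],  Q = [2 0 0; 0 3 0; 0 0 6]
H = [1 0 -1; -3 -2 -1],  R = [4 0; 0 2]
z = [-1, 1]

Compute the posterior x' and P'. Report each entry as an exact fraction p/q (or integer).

x' = [-1357/23389, -11991/23389, 6328/23389]
P' = [95919/23389 -162681/23389 40671/23389; -162681/23389 301458/23389 -97605/23389; 40671/23389 -97605/23389 75963/23389]

x̄ = F·x = [17, -9, -8]
P̄ = F·P·Fᵀ + Q = [60 -42 -27; -42 93 27; -27 27 21]
y = z − H·x̄ = [-26, 26]
S = H·P̄·Hᵀ + R = [139 -75; -75 377]
K = P̄·Hᵀ·S⁻¹ = [13812/23389 -1533/23389; -16269/23389 -8634/23389; -8823/23389 -1383/23389]
x' = x̄ + K·y = [-1357/23389, -11991/23389, 6328/23389]
P' = (I − K·H)·P̄ = [95919/23389 -162681/23389 40671/23389; -162681/23389 301458/23389 -97605/23389; 40671/23389 -97605/23389 75963/23389]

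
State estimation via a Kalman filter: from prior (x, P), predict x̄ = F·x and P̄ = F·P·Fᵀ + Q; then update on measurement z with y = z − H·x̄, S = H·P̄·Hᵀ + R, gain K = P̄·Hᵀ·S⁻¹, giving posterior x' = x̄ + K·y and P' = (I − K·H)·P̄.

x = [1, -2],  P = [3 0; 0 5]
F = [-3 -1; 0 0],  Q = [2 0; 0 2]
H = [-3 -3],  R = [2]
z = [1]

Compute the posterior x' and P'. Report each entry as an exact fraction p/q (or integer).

x̄ = F·x = [-1, 0]
P̄ = F·P·Fᵀ + Q = [34 0; 0 2]
y = z − H·x̄ = [-2]
S = H·P̄·Hᵀ + R = [326]
K = P̄·Hᵀ·S⁻¹ = [-51/163; -3/163]
x' = x̄ + K·y = [-61/163, 6/163]
P' = (I − K·H)·P̄ = [340/163 -306/163; -306/163 308/163]

x' = [-61/163, 6/163]
P' = [340/163 -306/163; -306/163 308/163]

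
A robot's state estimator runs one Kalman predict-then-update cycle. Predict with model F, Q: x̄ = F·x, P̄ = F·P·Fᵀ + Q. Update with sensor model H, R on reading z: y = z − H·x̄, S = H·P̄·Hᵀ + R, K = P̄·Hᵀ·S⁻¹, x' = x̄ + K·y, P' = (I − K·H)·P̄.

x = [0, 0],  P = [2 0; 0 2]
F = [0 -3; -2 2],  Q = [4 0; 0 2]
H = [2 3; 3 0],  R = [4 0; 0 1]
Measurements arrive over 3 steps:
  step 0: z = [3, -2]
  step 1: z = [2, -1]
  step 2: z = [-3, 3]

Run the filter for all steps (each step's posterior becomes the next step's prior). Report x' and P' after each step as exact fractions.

step 0: x' = [-7056/10657, 14931/10657], P' = [1178/10657 -780/10657; -780/10657 5076/10657]
step 1: x' = [-5857495/14764879, 16461048/14764879], P' = [1615688/14764879 -1029648/14764879; -1029648/14764879 6500980/14764879]
step 2: x' = [17862353676/19475418493, -24939397915/19475418493], P' = [2129533712/19475418493 -1353298896/19475418493; -1353298896/19475418493 8560009628/19475418493]

step 0: x̄ = F·x = [0, 0]
step 0: P̄ = F·P·Fᵀ + Q = [22 -12; -12 18]
step 0: y = z − H·x̄ = [3, -2]
step 0: S = H·P̄·Hᵀ + R = [110 24; 24 199]
step 0: K = P̄·Hᵀ·S⁻¹ = [4/10657 3534/10657; 3417/10657 -2340/10657]
step 0: x' = x̄ + K·y = [-7056/10657, 14931/10657]
step 0: P' = (I − K·H)·P̄ = [1178/10657 -780/10657; -780/10657 5076/10657]
step 1: x̄ = F·x = [-44793/10657, 43974/10657]
step 1: P̄ = F·P·Fᵀ + Q = [88312/10657 -35136/10657; -35136/10657 52570/10657]
step 1: y = z − H·x̄ = [-21022/10657, 123722/10657]
step 1: S = H·P̄·Hᵀ + R = [447374/10657 213648/10657; 213648/10657 805465/10657]
step 1: K = P̄·Hᵀ·S⁻¹ = [35608/14764879 4847064/14764879; 4360911/14764879 -3088944/14764879]
step 1: x' = x̄ + K·y = [-5857495/14764879, 16461048/14764879]
step 1: P' = (I − K·H)·P̄ = [1615688/14764879 -1029648/14764879; -1029648/14764879 6500980/14764879]
step 2: x̄ = F·x = [-49383144/14764879, 44637086/14764879]
step 2: P̄ = F·P·Fᵀ + Q = [117568336/14764879 -45183768/14764879; -45183768/14764879 70233614/14764879]
step 2: y = z − H·x̄ = [-79439607/14764879, 192444069/14764879]
step 2: S = H·P̄·Hᵀ + R = [619230170/14764879 298756104/14764879; 298756104/14764879 1072879903/14764879]
step 2: K = P̄·Hᵀ·S⁻¹ = [49792684/19475418493 6388601136/19475418493; 5743357773/19475418493 -4059896688/19475418493]
step 2: x' = x̄ + K·y = [17862353676/19475418493, -24939397915/19475418493]
step 2: P' = (I − K·H)·P̄ = [2129533712/19475418493 -1353298896/19475418493; -1353298896/19475418493 8560009628/19475418493]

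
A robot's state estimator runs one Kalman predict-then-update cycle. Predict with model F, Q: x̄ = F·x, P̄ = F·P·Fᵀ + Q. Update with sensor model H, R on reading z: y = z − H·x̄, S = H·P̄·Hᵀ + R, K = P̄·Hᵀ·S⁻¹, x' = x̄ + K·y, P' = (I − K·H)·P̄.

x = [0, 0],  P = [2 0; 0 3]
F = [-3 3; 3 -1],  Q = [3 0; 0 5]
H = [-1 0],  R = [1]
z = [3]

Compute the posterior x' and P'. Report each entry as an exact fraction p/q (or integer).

x' = [-144/49, 81/49]
P' = [48/49 -27/49; -27/49 545/49]

x̄ = F·x = [0, 0]
P̄ = F·P·Fᵀ + Q = [48 -27; -27 26]
y = z − H·x̄ = [3]
S = H·P̄·Hᵀ + R = [49]
K = P̄·Hᵀ·S⁻¹ = [-48/49; 27/49]
x' = x̄ + K·y = [-144/49, 81/49]
P' = (I − K·H)·P̄ = [48/49 -27/49; -27/49 545/49]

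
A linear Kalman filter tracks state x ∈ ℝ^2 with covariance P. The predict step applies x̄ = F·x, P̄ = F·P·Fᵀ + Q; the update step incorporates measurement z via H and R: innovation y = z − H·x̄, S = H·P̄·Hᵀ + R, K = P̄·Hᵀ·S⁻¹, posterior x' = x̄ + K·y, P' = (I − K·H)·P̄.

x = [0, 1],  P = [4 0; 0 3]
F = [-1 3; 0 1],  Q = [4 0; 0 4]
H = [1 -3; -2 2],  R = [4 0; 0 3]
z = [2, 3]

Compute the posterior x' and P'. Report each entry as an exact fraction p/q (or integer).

x' = [-522/197, -531/394]
P' = [467/197 263/197; 263/197 200/197]

x̄ = F·x = [3, 1]
P̄ = F·P·Fᵀ + Q = [35 9; 9 7]
y = z − H·x̄ = [2, 7]
S = H·P̄·Hᵀ + R = [48 -40; -40 99]
K = P̄·Hᵀ·S⁻¹ = [-161/394 -136/197; -337/788 -42/197]
x' = x̄ + K·y = [-522/197, -531/394]
P' = (I − K·H)·P̄ = [467/197 263/197; 263/197 200/197]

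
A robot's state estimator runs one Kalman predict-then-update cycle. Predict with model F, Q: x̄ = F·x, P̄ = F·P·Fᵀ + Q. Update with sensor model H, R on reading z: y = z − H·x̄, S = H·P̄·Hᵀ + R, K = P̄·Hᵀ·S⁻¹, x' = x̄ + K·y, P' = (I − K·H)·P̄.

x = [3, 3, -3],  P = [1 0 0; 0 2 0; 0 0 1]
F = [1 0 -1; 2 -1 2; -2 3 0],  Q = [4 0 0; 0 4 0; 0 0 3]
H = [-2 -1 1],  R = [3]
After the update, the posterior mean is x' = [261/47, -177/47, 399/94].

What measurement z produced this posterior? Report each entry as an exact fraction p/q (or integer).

x̄ = F·x = [6, -3, 3]
P̄ = F·P·Fᵀ + Q = [6 0 -2; 0 14 -10; -2 -10 25]
S = H·P̄·Hᵀ + R = [94]
K = P̄·Hᵀ·S⁻¹ = [-7/47; -12/47; 39/94]
x' − x̄ = [-21/47, -36/47, 117/94] = K·y
y = (KᵀK)⁻¹·Kᵀ·(x' − x̄) = [3]
z = y + H·x̄ = [3] + [-6] = [-3]

z = [-3]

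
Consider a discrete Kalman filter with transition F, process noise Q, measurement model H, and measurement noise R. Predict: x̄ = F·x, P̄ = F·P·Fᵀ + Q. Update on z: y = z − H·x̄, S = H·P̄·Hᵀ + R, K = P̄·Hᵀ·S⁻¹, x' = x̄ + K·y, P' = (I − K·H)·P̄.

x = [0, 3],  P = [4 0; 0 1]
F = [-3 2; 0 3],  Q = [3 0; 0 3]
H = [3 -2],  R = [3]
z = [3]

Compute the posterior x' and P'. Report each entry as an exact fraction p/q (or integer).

x̄ = F·x = [6, 9]
P̄ = F·P·Fᵀ + Q = [43 6; 6 12]
y = z − H·x̄ = [3]
S = H·P̄·Hᵀ + R = [366]
K = P̄·Hᵀ·S⁻¹ = [39/122; -1/61]
x' = x̄ + K·y = [849/122, 546/61]
P' = (I − K·H)·P̄ = [683/122 483/61; 483/61 726/61]

x' = [849/122, 546/61]
P' = [683/122 483/61; 483/61 726/61]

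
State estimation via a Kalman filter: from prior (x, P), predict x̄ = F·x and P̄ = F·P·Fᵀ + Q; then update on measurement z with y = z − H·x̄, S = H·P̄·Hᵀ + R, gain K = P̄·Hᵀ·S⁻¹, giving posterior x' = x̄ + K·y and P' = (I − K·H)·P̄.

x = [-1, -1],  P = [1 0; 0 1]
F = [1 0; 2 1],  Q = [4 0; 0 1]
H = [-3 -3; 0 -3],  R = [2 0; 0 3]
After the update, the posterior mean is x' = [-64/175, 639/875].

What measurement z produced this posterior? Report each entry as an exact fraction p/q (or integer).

z = [-1, -3]

x̄ = F·x = [-1, -3]
P̄ = F·P·Fᵀ + Q = [5 2; 2 6]
S = H·P̄·Hᵀ + R = [137 72; 72 57]
K = P̄·Hᵀ·S⁻¹ = [-51/175 46/175; -24/875 -246/875]
x' − x̄ = [111/175, 3264/875] = K·y
y = (KᵀK)⁻¹·Kᵀ·(x' − x̄) = [-13, -12]
z = y + H·x̄ = [-13, -12] + [12, 9] = [-1, -3]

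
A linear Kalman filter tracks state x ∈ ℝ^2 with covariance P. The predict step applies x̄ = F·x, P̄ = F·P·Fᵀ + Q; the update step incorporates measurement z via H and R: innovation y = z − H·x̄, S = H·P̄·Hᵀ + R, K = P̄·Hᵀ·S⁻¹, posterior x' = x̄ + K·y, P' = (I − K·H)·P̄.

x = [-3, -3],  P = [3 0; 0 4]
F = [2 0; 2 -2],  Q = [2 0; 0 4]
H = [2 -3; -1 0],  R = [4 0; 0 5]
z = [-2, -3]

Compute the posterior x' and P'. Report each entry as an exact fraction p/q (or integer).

x̄ = F·x = [-6, 0]
P̄ = F·P·Fᵀ + Q = [14 12; 12 32]
y = z − H·x̄ = [10, -9]
S = H·P̄·Hᵀ + R = [204 8; 8 19]
K = P̄·Hᵀ·S⁻¹ = [-10/953 -698/953; -318/953 -468/953]
x' = x̄ + K·y = [464/953, 1032/953]
P' = (I − K·H)·P̄ = [3490/953 2340/953; 2340/953 1984/953]

x' = [464/953, 1032/953]
P' = [3490/953 2340/953; 2340/953 1984/953]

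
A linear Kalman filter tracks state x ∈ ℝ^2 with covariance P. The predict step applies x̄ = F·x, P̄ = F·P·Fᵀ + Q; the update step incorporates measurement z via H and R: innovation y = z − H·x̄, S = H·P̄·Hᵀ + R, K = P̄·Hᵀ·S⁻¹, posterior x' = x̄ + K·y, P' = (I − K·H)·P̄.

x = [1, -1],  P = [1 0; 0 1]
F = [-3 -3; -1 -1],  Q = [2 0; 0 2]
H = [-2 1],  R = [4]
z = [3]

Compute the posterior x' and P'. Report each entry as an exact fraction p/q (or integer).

x̄ = F·x = [0, 0]
P̄ = F·P·Fᵀ + Q = [20 6; 6 4]
y = z − H·x̄ = [3]
S = H·P̄·Hᵀ + R = [64]
K = P̄·Hᵀ·S⁻¹ = [-17/32; -1/8]
x' = x̄ + K·y = [-51/32, -3/8]
P' = (I − K·H)·P̄ = [31/16 7/4; 7/4 3]

x' = [-51/32, -3/8]
P' = [31/16 7/4; 7/4 3]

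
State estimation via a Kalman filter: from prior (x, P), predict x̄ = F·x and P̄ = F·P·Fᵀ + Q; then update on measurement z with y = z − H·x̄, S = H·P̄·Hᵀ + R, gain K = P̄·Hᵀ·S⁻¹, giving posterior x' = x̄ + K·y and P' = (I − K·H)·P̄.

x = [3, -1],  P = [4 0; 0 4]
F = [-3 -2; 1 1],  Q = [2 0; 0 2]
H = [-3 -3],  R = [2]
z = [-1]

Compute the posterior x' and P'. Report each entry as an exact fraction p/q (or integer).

x̄ = F·x = [-7, 2]
P̄ = F·P·Fᵀ + Q = [54 -20; -20 10]
y = z − H·x̄ = [-16]
S = H·P̄·Hᵀ + R = [218]
K = P̄·Hᵀ·S⁻¹ = [-51/109; 15/109]
x' = x̄ + K·y = [53/109, -22/109]
P' = (I − K·H)·P̄ = [684/109 -650/109; -650/109 640/109]

x' = [53/109, -22/109]
P' = [684/109 -650/109; -650/109 640/109]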